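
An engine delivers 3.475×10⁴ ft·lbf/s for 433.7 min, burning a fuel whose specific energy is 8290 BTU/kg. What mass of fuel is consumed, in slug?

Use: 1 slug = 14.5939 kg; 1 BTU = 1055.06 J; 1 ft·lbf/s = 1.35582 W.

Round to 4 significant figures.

9.605 slug

3.475×10⁴ ft·lbf/s → 47114.7 W
433.7 min → 26022 s
E = P × t = 47114.7 × 26022 = 1.22602×10⁹ J
8290 BTU/kg → 8.74645×10⁶ J/kg
m = E / e_s = 1.22602×10⁹ / 8.74645×10⁶ = 140.173 kg
In slug: 140.173 / 14.5939 = 9.6049 slug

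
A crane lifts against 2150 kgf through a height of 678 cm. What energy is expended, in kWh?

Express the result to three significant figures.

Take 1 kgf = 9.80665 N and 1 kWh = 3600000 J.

2150 kgf × 9.80665 = 21084.3 N
678 cm × 0.01 = 6.78 m
W = F × d = 21084.3 N × 6.78 m = 142952 J
142952 J ÷ (3600000 J/kWh) = 0.0397089 kWh

0.0397 kWh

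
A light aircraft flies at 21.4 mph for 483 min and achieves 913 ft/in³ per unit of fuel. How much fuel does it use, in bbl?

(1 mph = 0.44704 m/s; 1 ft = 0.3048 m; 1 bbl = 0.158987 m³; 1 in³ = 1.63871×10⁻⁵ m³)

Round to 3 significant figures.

0.103 bbl

21.4 mph → 9.56666 m/s
483 min → 28980 s
d = v × t = 9.56666 × 28980 = 277242 m
913 ft/in³ → 1.69818×10⁷ m/m³
V = d / (distance per unit fuel) = 277242 / 1.69818×10⁷ = 0.0163258 m³
In bbl: 0.0163258 / 0.158987 = 0.102686 bbl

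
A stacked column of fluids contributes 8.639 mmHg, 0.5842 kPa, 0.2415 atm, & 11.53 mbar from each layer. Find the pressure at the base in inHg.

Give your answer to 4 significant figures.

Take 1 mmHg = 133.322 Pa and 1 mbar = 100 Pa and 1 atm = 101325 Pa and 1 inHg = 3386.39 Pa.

8.639 mmHg × 133.322 = 1151.77 Pa
0.5842 kPa × 1000 = 584.2 Pa
0.2415 atm × 101325 = 24470 Pa
11.53 mbar × 100 = 1153 Pa
Sum: 1151.77 + 584.2 + 24470 + 1153 = 27359 Pa
In inHg: 27359 / 3386.39 = 8.0791 inHg

8.079 inHg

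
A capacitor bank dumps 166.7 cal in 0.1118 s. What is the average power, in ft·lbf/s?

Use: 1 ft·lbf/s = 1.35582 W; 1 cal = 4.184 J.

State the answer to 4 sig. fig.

4601 ft·lbf/s

166.7 cal × 4.184 = 697.473 J
P = E / t = 697.473 J / 0.1118 s = 6238.58 W
6238.58 W ÷ (1.35582 W/ft·lbf/s) = 4601.33 ft·lbf/s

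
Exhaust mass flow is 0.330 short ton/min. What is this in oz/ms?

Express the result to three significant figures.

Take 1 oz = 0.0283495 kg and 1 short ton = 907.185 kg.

0.176 oz/ms

0.330 short ton/min × 907.185 kg/short ton ÷ 60 s/min = 4.98952 kg/s
4.98952 kg/s ÷ 0.0283495 kg/oz × 0.001 s/ms = 0.176 oz/ms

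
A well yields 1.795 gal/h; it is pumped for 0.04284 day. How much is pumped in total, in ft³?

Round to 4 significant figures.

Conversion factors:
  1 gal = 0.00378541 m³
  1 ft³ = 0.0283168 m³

1.795 gal/h → 1.88745×10⁻⁶ m³/s
0.04284 day → 3701.38 s
V = Q × t = 1.88745×10⁻⁶ × 3701.38 = 0.00698617 m³
In ft³: 0.00698617 / 0.0283168 = 0.246715 ft³

0.2467 ft³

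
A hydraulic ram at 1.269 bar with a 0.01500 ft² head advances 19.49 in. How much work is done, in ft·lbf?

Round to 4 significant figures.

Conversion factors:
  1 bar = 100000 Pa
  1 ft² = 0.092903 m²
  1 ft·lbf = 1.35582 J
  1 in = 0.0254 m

64.57 ft·lbf

1.269 bar → 126900 Pa
0.01500 ft² → 0.00139354 m²
F = P × A = 126900 × 0.00139354 = 176.84 N
19.49 in → 0.495046 m
W = F × d = 176.84 × 0.495046 = 87.5439 J
In ft·lbf: 87.5439 / 1.35582 = 64.569 ft·lbf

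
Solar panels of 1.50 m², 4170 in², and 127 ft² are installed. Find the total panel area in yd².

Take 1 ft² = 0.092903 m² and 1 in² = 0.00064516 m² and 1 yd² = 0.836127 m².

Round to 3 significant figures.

1.50 m² (already m²)
4170 in² × 0.00064516 = 2.69032 m²
127 ft² × 0.092903 = 11.7987 m²
Sum: 1.5 + 2.69032 + 11.7987 = 15.989 m²
In yd²: 15.989 / 0.836127 = 19.1227 yd²

19.1 yd²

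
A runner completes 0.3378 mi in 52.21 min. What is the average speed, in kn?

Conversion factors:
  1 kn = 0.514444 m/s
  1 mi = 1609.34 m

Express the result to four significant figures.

0.3378 mi × 1609.34 = 543.635 m
52.21 min × 60 = 3132.6 s
v = d / t = 543.635 m / 3132.6 s = 0.173541 m/s
0.173541 m/s ÷ (0.514444 m/s/kn) = 0.337337 kn

0.3373 kn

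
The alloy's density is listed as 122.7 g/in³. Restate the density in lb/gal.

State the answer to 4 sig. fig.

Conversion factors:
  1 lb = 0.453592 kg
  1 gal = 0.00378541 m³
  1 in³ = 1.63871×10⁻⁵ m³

122.7 g/in³ × 0.001 kg/g ÷ 1.63871×10⁻⁵ m³/in³ = 7487.6 kg/m³
7487.6 kg/m³ ÷ 0.453592 kg/lb × 0.00378541 m³/gal = 62.4871 lb/gal

62.49 lb/gal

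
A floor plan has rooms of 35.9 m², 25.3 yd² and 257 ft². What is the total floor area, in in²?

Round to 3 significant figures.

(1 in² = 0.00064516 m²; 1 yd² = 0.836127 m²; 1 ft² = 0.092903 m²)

1.25×10⁵ in²

35.9 m² (already m²)
25.3 yd² × 0.836127 → 21.154 m²
257 ft² × 0.092903 → 23.8761 m²
Sum: 35.9 + 21.154 + 23.8761 = 80.9301 m²
In in²: 80.9301 / 0.00064516 = 125442 in²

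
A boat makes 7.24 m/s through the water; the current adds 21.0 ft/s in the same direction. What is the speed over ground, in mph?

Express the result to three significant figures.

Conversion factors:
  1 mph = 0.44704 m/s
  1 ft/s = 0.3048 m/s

30.5 mph

7.24 m/s (already m/s)
21.0 ft/s × 0.3048 = 6.4008 m/s
Combined: 7.24 + 6.4008 = 13.6408 m/s
In mph: 13.6408 / 0.44704 = 30.5136 mph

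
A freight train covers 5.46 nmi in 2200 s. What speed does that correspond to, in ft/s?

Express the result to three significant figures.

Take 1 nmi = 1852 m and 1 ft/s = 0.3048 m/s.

15.1 ft/s

5.46 nmi × 1852 → 10111.9 m
v = d / t = 10111.9 m / 2200 s = 4.59632 m/s
4.59632 m/s ÷ (0.3048 m/s/ft/s) = 15.0798 ft/s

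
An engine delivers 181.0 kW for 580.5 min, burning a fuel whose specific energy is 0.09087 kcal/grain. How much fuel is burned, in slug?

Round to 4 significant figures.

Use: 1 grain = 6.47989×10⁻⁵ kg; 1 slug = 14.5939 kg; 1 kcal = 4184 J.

73.62 slug

181.0 kW → 181000 W
580.5 min → 34830 s
E = P × t = 181000 × 34830 = 6.30423×10⁹ J
0.09087 kcal/grain → 5.86738×10⁶ J/kg
m = E / e_s = 6.30423×10⁹ / 5.86738×10⁶ = 1074.45 kg
In slug: 1074.45 / 14.5939 = 73.6232 slug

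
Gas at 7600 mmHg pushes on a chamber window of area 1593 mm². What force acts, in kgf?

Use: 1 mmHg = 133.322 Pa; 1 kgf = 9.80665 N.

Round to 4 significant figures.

7600 mmHg × 133.322 → 1.01325×10⁶ Pa
1593 mm² × 10⁻⁶ → 0.001593 m²
F = P × A = 1.01325×10⁶ Pa × 0.001593 m² = 1614.11 N
1614.11 N ÷ (9.80665 N/kgf) = 164.593 kgf

164.6 kgf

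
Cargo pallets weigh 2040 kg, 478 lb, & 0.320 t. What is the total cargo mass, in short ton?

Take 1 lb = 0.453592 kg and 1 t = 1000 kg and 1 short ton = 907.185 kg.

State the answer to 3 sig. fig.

2040 kg (already kg)
478 lb × 0.453592 = 216.817 kg
0.320 t × 1000 = 320 kg
Combined: 2040 + 216.817 + 320 = 2576.82 kg
In short ton: 2576.82 / 907.185 = 2.84046 short ton

2.84 short ton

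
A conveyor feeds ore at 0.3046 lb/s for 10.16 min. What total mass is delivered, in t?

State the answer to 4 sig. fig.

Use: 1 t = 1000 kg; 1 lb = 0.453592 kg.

0.08422 t

0.3046 lb/s → 0.138164 kg/s
10.16 min → 609.6 s
m = ṁ × t = 0.138164 × 609.6 = 84.2248 kg
In t: 84.2248 / 1000 = 0.0842248 t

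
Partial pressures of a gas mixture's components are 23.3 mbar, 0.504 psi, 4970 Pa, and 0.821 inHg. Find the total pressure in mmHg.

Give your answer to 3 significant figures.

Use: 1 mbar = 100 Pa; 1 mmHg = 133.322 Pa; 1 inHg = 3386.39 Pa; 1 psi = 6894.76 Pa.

102 mmHg

23.3 mbar × 100 = 2330 Pa
0.504 psi × 6894.76 = 3474.96 Pa
4970 Pa (already Pa)
0.821 inHg × 3386.39 = 2780.23 Pa
Total: 2330 + 3474.96 + 4970 + 2780.23 = 13555.2 Pa
In mmHg: 13555.2 / 133.322 = 101.673 mmHg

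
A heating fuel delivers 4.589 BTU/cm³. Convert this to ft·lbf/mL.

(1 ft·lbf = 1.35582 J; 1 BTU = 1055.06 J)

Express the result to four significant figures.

4.589 BTU/cm³ × 1055.06 J/BTU ÷ 10⁻⁶ m³/cm³ = 4.84167×10⁹ J/m³
4.84167×10⁹ J/m³ ÷ 1.35582 J/ft·lbf × 10⁻⁶ m³/mL = 3571.03 ft·lbf/mL

3571 ft·lbf/mL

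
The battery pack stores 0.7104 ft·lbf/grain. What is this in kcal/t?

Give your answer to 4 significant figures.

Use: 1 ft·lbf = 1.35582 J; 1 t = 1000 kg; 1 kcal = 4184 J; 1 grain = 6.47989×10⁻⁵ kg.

3553 kcal/t

0.7104 ft·lbf/grain × 1.35582 J/ft·lbf ÷ 6.47989×10⁻⁵ kg/grain = 14864.1 J/kg
14864.1 J/kg ÷ 4184 J/kcal × 1000 kg/t = 3552.61 kcal/t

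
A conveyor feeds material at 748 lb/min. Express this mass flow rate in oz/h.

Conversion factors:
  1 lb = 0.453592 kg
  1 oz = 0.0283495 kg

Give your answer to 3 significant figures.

7.18×10⁵ oz/h

748 lb/min × 0.453592 kg/lb ÷ 60 s/min = 5.65478 kg/s
5.65478 kg/s ÷ 0.0283495 kg/oz × 3600 s/h = 718080 oz/h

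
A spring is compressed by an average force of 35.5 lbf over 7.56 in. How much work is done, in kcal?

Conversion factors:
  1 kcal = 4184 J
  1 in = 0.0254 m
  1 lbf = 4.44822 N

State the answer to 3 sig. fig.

0.00725 kcal

35.5 lbf × 4.44822 = 157.912 N
7.56 in × 0.0254 = 0.192024 m
W = F × d = 157.912 N × 0.192024 m = 30.3229 J
30.3229 J ÷ (4184 J/kcal) = 0.00724735 kcal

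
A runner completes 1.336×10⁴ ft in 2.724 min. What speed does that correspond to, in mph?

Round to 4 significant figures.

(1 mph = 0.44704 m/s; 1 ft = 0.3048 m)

55.73 mph

1.336×10⁴ ft × 0.3048 → 4072.13 m
2.724 min × 60 → 163.44 s
v = d / t = 4072.13 m / 163.44 s = 24.9151 m/s
24.9151 m/s ÷ (0.44704 m/s/mph) = 55.7335 mph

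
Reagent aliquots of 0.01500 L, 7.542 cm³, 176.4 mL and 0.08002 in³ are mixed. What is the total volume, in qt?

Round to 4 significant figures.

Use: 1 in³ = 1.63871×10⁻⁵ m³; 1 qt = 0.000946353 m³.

0.01500 L × 0.001 = 1.5×10⁻⁵ m³
7.542 cm³ × 10⁻⁶ = 7.542×10⁻⁶ m³
176.4 mL × 10⁻⁶ = 1.764×10⁻⁴ m³
0.08002 in³ × 1.63871×10⁻⁵ = 1.3113×10⁻⁶ m³
Sum: 1.5×10⁻⁵ + 7.542×10⁻⁶ + 1.764×10⁻⁴ + 1.3113×10⁻⁶ = 2.00253×10⁻⁴ m³
In qt: 2.00253×10⁻⁴ / 0.000946353 = 0.211605 qt

0.2116 qt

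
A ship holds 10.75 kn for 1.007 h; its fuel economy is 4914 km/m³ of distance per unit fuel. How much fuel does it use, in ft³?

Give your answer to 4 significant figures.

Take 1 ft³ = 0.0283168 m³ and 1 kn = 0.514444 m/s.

10.75 kn → 5.53027 m/s
1.007 h → 3625.2 s
d = v × t = 5.53027 × 3625.2 = 20048.3 m
4914 km/m³ → 4.914×10⁶ m/m³
V = d / (distance per unit fuel) = 20048.3 / 4.914×10⁶ = 0.00407983 m³
In ft³: 0.00407983 / 0.0283168 = 0.144078 ft³

0.1441 ft³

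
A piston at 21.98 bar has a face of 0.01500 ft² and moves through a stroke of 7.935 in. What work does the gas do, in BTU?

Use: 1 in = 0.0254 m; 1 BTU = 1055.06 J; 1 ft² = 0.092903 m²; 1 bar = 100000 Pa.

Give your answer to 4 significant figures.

0.5851 BTU

21.98 bar → 2.198×10⁶ Pa
0.01500 ft² → 0.00139354 m²
F = P × A = 2.198×10⁶ × 0.00139354 = 3063 N
7.935 in → 0.201549 m
W = F × d = 3063 × 0.201549 = 617.345 J
In BTU: 617.345 / 1055.06 = 0.585128 BTU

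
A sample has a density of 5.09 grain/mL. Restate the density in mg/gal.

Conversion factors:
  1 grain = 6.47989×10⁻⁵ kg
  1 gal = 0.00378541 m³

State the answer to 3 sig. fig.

5.09 grain/mL × 6.47989×10⁻⁵ kg/grain ÷ 10⁻⁶ m³/mL = 329.826 kg/m³
329.826 kg/m³ ÷ 10⁻⁶ kg/mg × 0.00378541 m³/gal = 1.24853×10⁶ mg/gal

1.25×10⁶ mg/gal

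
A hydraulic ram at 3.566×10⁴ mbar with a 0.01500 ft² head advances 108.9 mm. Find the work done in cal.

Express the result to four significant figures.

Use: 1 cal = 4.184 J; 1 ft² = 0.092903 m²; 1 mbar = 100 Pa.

129.3 cal

3.566×10⁴ mbar → 3.566×10⁶ Pa
0.01500 ft² → 0.00139354 m²
F = P × A = 3.566×10⁶ × 0.00139354 = 4969.36 N
108.9 mm → 0.1089 m
W = F × d = 4969.36 × 0.1089 = 541.163 J
In cal: 541.163 / 4.184 = 129.341 cal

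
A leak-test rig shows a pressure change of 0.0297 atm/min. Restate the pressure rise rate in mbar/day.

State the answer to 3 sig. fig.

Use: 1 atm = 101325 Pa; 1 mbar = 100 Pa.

4.33×10⁴ mbar/day

0.0297 atm/min × 101325 Pa/atm ÷ 60 s/min = 50.1559 Pa/s
50.1559 Pa/s ÷ 100 Pa/mbar × 86400 s/day = 43334.7 mbar/day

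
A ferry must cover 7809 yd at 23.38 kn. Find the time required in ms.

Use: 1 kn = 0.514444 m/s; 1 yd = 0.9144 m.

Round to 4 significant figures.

5.937×10⁵ ms

7809 yd × 0.9144 → 7140.55 m
23.38 kn × 0.514444 → 12.0277 m/s
t = d / v = 7140.55 m / 12.0277 m/s = 593.675 s
593.675 s ÷ (0.001 s/ms) = 593675 ms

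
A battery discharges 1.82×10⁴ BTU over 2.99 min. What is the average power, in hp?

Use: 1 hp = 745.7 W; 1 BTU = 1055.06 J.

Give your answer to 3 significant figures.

1.82×10⁴ BTU × 1055.06 = 1.92021×10⁷ J
2.99 min × 60 = 179.4 s
P = E / t = 1.92021×10⁷ J / 179.4 s = 107035 W
107035 W ÷ (745.7 W/hp) = 143.536 hp

144 hp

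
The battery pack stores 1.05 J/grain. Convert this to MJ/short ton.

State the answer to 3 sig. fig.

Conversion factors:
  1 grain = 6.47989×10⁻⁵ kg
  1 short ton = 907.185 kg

14.7 MJ/short ton

1.05 J/grain ÷ 6.47989×10⁻⁵ kg/grain = 16204 J/kg
16204 J/kg ÷ 1000000 J/MJ × 907.185 kg/short ton = 14.7 MJ/short ton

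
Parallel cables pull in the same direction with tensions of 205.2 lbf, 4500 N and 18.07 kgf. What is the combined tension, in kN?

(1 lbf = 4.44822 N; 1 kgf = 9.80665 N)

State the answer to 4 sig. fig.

5.590 kN

205.2 lbf × 4.44822 → 912.775 N
4500 N (already N)
18.07 kgf × 9.80665 → 177.206 N
Combined: 912.775 + 4500 + 177.206 = 5589.98 N
In kN: 5589.98 / 1000 = 5.58998 kN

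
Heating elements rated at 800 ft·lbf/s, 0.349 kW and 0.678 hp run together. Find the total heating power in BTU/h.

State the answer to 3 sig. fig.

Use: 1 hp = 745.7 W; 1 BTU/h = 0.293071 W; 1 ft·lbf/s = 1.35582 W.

800 ft·lbf/s × 1.35582 = 1084.66 W
0.349 kW × 1000 = 349 W
0.678 hp × 745.7 = 505.585 W
Total: 1084.66 + 349 + 505.585 = 1939.24 W
In BTU/h: 1939.24 / 0.293071 = 6616.96 BTU/h

6620 BTU/h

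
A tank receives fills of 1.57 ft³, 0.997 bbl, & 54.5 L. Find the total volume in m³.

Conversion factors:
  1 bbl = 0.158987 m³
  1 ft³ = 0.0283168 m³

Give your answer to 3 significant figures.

0.257 m³

1.57 ft³ × 0.0283168 = 0.0444574 m³
0.997 bbl × 0.158987 = 0.15851 m³
54.5 L × 0.001 = 0.0545 m³
Combined: 0.0444574 + 0.15851 + 0.0545 = 0.257467 m³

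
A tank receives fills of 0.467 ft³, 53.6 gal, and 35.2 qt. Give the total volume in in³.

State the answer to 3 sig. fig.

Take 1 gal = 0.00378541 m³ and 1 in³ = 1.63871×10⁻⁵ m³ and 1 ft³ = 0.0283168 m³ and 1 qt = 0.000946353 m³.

0.467 ft³ × 0.0283168 → 0.0132239 m³
53.6 gal × 0.00378541 → 0.202898 m³
35.2 qt × 0.000946353 → 0.0333116 m³
Combined: 0.0132239 + 0.202898 + 0.0333116 = 0.249434 m³
In in³: 0.249434 / 1.63871×10⁻⁵ = 15221.4 in³

1.52×10⁴ in³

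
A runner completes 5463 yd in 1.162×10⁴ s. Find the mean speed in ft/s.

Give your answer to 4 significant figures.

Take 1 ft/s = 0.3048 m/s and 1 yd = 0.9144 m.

1.410 ft/s

5463 yd × 0.9144 → 4995.37 m
v = d / t = 4995.37 m / 11620 s = 0.429894 m/s
0.429894 m/s ÷ (0.3048 m/s/ft/s) = 1.41041 ft/s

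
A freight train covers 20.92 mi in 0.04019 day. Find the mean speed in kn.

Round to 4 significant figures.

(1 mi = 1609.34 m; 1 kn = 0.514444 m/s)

20.92 mi × 1609.34 → 33667.4 m
0.04019 day × 86400 → 3472.42 s
v = d / t = 33667.4 m / 3472.42 s = 9.69566 m/s
9.69566 m/s ÷ (0.514444 m/s/kn) = 18.8469 kn

18.85 kn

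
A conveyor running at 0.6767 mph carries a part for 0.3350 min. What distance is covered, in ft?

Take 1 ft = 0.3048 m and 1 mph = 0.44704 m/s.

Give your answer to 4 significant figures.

0.6767 mph × 0.44704 → 0.302512 m/s
0.3350 min × 60 → 20.1 s
d = v × t = 0.302512 m/s × 20.1 s = 6.08049 m
6.08049 m ÷ (0.3048 m/ft) = 19.9491 ft

19.95 ft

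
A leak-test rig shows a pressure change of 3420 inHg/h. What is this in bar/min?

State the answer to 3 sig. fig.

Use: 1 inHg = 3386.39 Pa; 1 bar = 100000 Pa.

1.93 bar/min

3420 inHg/h × 3386.39 Pa/inHg ÷ 3600 s/h = 3217.07 Pa/s
3217.07 Pa/s ÷ 100000 Pa/bar × 60 s/min = 1.93024 bar/min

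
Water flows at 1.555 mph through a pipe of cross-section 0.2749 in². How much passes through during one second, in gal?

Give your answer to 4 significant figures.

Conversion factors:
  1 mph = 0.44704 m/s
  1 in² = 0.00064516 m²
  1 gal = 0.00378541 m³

0.03257 gal

1.555 mph × 0.44704 → 0.695147 m/s
0.2749 in² × 0.00064516 → 1.77354×10⁻⁴ m²
V = v × A × t = 0.695147 m/s × 1.77354×10⁻⁴ m² × 1 s = 1.23287×10⁻⁴ m³
1.23287×10⁻⁴ m³ ÷ (0.00378541 m³/gal) = 0.032569 gal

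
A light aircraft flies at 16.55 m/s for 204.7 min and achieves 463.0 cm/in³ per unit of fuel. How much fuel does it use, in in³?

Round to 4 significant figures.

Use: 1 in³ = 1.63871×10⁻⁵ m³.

4.390×10⁴ in³

204.7 min → 12282 s
d = v × t = 16.55 × 12282 = 203267 m
463.0 cm/in³ → 282539 m/m³
V = d / (distance per unit fuel) = 203267 / 282539 = 0.71943 m³
In in³: 0.71943 / 1.63871×10⁻⁵ = 43902.2 in³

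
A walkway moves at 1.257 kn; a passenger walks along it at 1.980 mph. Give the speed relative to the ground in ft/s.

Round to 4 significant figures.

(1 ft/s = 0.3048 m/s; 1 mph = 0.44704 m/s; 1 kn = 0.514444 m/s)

5.026 ft/s

1.257 kn × 0.514444 = 0.646656 m/s
1.980 mph × 0.44704 = 0.885139 m/s
Combined: 0.646656 + 0.885139 = 1.5318 m/s
In ft/s: 1.5318 / 0.3048 = 5.02559 ft/s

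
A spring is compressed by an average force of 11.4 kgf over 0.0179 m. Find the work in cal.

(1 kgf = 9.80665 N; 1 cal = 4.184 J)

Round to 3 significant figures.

11.4 kgf × 9.80665 → 111.796 N
W = F × d = 111.796 N × 0.0179 m = 2.00115 J
2.00115 J ÷ (4.184 J/cal) = 0.478286 cal

0.478 cal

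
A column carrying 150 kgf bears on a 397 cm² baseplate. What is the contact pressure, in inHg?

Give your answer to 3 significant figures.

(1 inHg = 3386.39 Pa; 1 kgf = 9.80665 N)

150 kgf × 9.80665 → 1471 N
397 cm² × 0.0001 → 0.0397 m²
P = F / A = 1471 N / 0.0397 m² = 37052.9 Pa
37052.9 Pa ÷ (3386.39 Pa/inHg) = 10.9417 inHg

10.9 inHg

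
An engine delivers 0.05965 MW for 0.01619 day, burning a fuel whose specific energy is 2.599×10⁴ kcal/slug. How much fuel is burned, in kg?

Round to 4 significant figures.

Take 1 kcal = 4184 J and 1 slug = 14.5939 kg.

0.05965 MW → 59650 W
0.01619 day → 1398.82 s
E = P × t = 59650 × 1398.82 = 8.34396×10⁷ J
2.599×10⁴ kcal/slug → 7.45121×10⁶ J/kg
m = E / e_s = 8.34396×10⁷ / 7.45121×10⁶ = 11.1981 kg

11.20 kg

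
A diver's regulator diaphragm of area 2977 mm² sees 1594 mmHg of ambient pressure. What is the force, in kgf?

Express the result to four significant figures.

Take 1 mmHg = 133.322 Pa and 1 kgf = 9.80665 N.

64.51 kgf

1594 mmHg × 133.322 → 212515 Pa
2977 mm² × 10⁻⁶ → 0.002977 m²
F = P × A = 212515 Pa × 0.002977 m² = 632.657 N
632.657 N ÷ (9.80665 N/kgf) = 64.5131 kgf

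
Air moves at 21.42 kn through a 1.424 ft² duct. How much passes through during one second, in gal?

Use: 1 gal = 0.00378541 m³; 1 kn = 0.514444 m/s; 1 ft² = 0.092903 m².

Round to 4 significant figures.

385.1 gal

21.42 kn × 0.514444 → 11.0194 m/s
1.424 ft² × 0.092903 → 0.132294 m²
V = v × A × t = 11.0194 m/s × 0.132294 m² × 1 s = 1.4578 m³
1.4578 m³ ÷ (0.00378541 m³/gal) = 385.11 gal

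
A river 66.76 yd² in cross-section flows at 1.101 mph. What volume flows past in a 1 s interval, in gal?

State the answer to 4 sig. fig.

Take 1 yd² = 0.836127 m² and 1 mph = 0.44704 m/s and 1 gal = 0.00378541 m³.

1.101 mph × 0.44704 = 0.492191 m/s
66.76 yd² × 0.836127 = 55.8198 m²
V = v × A × t = 0.492191 m/s × 55.8198 m² × 1 s = 27.474 m³
27.474 m³ ÷ (0.00378541 m³/gal) = 7257.87 gal

7258 gal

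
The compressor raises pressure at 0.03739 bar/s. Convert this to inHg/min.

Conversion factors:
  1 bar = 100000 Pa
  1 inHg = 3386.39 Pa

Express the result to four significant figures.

66.25 inHg/min

0.03739 bar/s × 100000 Pa/bar = 3739 Pa/s
3739 Pa/s ÷ 3386.39 Pa/inHg × 60 s/min = 66.2475 inHg/min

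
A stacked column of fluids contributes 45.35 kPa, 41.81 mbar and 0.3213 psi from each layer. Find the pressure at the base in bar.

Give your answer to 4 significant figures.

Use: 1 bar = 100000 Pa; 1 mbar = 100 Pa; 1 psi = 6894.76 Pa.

0.5175 bar

45.35 kPa × 1000 = 45350 Pa
41.81 mbar × 100 = 4181 Pa
0.3213 psi × 6894.76 = 2215.29 Pa
Sum: 45350 + 4181 + 2215.29 = 51746.3 Pa
In bar: 51746.3 / 100000 = 0.517463 bar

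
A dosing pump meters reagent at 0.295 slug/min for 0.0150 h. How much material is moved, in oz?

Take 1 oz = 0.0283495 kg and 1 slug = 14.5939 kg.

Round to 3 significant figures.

0.295 slug/min → 0.0717533 kg/s
0.0150 h → 54 s
m = ṁ × t = 0.0717533 × 54 = 3.87468 kg
In oz: 3.87468 / 0.0283495 = 136.675 oz

137 oz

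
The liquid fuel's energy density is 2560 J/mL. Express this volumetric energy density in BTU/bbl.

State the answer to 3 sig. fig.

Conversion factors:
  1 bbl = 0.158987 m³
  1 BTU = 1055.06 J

3.86×10⁵ BTU/bbl

2560 J/mL ÷ 10⁻⁶ m³/mL = 2.56×10⁹ J/m³
2.56×10⁹ J/m³ ÷ 1055.06 J/BTU × 0.158987 m³/bbl = 385766 BTU/bbl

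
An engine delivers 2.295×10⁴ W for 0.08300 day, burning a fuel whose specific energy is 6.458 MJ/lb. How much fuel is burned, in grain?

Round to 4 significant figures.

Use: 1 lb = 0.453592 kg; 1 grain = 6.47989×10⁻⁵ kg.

0.08300 day → 7171.2 s
E = P × t = 22950 × 7171.2 = 1.64579×10⁸ J
6.458 MJ/lb → 1.42375×10⁷ J/kg
m = E / e_s = 1.64579×10⁸ / 1.42375×10⁷ = 11.5595 kg
In grain: 11.5595 / 6.47989×10⁻⁵ = 178390 grain

1.784×10⁵ grain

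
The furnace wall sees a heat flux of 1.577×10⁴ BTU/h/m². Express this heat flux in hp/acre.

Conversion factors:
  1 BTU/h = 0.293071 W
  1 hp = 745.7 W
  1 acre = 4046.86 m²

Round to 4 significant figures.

2.508×10⁴ hp/acre

1.577×10⁴ BTU/h/m² × 0.293071 W/BTU/h = 4621.73 W/m²
4621.73 W/m² ÷ 745.7 W/hp × 4046.86 m²/acre = 25081.8 hp/acre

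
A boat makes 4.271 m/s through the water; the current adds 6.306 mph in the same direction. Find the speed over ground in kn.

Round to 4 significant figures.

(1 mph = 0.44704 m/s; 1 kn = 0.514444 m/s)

13.78 kn

4.271 m/s (already m/s)
6.306 mph × 0.44704 = 2.81903 m/s
Sum: 4.271 + 2.81903 = 7.09003 m/s
In kn: 7.09003 / 0.514444 = 13.7819 kn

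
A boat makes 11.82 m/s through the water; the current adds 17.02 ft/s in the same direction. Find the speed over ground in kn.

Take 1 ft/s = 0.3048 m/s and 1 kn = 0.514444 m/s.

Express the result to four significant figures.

33.06 kn

11.82 m/s (already m/s)
17.02 ft/s × 0.3048 → 5.1877 m/s
Total: 11.82 + 5.1877 = 17.0077 m/s
In kn: 17.0077 / 0.514444 = 33.0604 kn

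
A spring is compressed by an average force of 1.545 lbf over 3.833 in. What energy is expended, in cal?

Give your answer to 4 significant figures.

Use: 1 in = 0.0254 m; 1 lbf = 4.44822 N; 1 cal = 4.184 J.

1.545 lbf × 4.44822 → 6.8725 N
3.833 in × 0.0254 → 0.0973582 m
W = F × d = 6.8725 N × 0.0973582 m = 0.669094 J
0.669094 J ÷ (4.184 J/cal) = 0.159917 cal

0.1599 cal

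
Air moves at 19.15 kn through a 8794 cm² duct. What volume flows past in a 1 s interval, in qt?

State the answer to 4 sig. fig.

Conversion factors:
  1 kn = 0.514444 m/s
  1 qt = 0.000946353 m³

19.15 kn × 0.514444 = 9.8516 m/s
8794 cm² × 0.0001 = 0.8794 m²
V = v × A × t = 9.8516 m/s × 0.8794 m² × 1 s = 8.6635 m³
8.6635 m³ ÷ (0.000946353 m³/qt) = 9154.62 qt

9155 qt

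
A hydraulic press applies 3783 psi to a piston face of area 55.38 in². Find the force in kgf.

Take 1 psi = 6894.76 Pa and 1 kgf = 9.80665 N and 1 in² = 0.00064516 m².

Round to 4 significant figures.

3783 psi × 6894.76 → 2.60829×10⁷ Pa
55.38 in² × 0.00064516 → 0.035729 m²
F = P × A = 2.60829×10⁷ Pa × 0.035729 m² = 931916 N
931916 N ÷ (9.80665 N/kgf) = 95029 kgf

9.503×10⁴ kgf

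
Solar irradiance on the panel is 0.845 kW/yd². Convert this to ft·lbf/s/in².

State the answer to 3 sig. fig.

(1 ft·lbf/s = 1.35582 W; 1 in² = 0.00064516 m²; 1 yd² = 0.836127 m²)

0.481 ft·lbf/s/in²

0.845 kW/yd² × 1000 W/kW ÷ 0.836127 m²/yd² = 1010.61 W/m²
1010.61 W/m² ÷ 1.35582 W/ft·lbf/s × 0.00064516 m²/in² = 0.480894 ft·lbf/s/in²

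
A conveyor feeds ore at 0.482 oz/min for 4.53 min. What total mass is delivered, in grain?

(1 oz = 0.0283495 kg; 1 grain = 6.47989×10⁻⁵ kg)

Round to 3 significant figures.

0.482 oz/min → 2.27741×10⁻⁴ kg/s
4.53 min → 271.8 s
m = ṁ × t = 2.27741×10⁻⁴ × 271.8 = 0.0619 kg
In grain: 0.0619 / 6.47989×10⁻⁵ = 955.263 grain

955 grain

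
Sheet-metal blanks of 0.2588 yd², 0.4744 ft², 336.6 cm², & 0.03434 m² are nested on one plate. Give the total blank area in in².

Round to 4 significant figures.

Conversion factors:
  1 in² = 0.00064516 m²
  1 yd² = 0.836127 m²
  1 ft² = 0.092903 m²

0.2588 yd² × 0.836127 → 0.21639 m²
0.4744 ft² × 0.092903 → 0.0440732 m²
336.6 cm² × 0.0001 → 0.03366 m²
0.03434 m² (already m²)
Combined: 0.21639 + 0.0440732 + 0.03366 + 0.03434 = 0.328463 m²
In in²: 0.328463 / 0.00064516 = 509.119 in²

509.1 in²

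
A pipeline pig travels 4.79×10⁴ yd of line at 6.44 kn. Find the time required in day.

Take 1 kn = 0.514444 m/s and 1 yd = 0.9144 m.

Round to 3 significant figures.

4.79×10⁴ yd × 0.9144 → 43799.8 m
6.44 kn × 0.514444 → 3.31302 m/s
t = d / v = 43799.8 m / 3.31302 m/s = 13220.5 s
13220.5 s ÷ (86400 s/day) = 0.153015 day

0.153 day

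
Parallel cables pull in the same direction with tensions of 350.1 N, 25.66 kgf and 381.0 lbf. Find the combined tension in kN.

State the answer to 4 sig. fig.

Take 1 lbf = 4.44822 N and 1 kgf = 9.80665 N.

350.1 N (already N)
25.66 kgf × 9.80665 = 251.639 N
381.0 lbf × 4.44822 = 1694.77 N
Sum: 350.1 + 251.639 + 1694.77 = 2296.51 N
In kN: 2296.51 / 1000 = 2.29651 kN

2.297 kN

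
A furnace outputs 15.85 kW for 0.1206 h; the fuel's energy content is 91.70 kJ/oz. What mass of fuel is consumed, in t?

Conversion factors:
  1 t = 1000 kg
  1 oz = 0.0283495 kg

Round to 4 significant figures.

0.002127 t

15.85 kW → 15850 W
0.1206 h → 434.16 s
E = P × t = 15850 × 434.16 = 6.88144×10⁶ J
91.70 kJ/oz → 3.23462×10⁶ J/kg
m = E / e_s = 6.88144×10⁶ / 3.23462×10⁶ = 2.12743 kg
In t: 2.12743 / 1000 = 0.00212743 t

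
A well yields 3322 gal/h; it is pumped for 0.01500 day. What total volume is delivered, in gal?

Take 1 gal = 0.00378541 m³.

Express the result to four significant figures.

1196 gal

3322 gal/h → 0.00349309 m³/s
0.01500 day → 1296 s
V = Q × t = 0.00349309 × 1296 = 4.52704 m³
In gal: 4.52704 / 0.00378541 = 1195.92 gal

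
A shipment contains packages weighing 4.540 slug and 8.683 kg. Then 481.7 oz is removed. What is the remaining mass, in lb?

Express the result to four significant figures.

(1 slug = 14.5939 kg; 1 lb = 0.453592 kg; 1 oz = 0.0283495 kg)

135.1 lb

4.540 slug × 14.5939 = 66.2563 kg
8.683 kg (already kg)
481.7 oz × 0.0283495 = 13.656 kg
Result: 66.2563 + 8.683 − 13.656 = 61.2833 kg
In lb: 61.2833 / 0.453592 = 135.107 lb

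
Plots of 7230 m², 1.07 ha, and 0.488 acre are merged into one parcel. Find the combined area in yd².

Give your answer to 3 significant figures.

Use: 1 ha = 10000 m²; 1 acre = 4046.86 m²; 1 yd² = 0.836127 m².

7230 m² (already m²)
1.07 ha × 10000 = 10700 m²
0.488 acre × 4046.86 = 1974.87 m²
Combined: 7230 + 10700 + 1974.87 = 19904.9 m²
In yd²: 19904.9 / 0.836127 = 23806.1 yd²

2.38×10⁴ yd²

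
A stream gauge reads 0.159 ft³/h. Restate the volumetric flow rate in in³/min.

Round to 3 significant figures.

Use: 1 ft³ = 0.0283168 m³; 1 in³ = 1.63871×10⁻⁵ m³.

0.159 ft³/h × 0.0283168 m³/ft³ ÷ 3600 s/h = 1.25066×10⁻⁶ m³/s
1.25066×10⁻⁶ m³/s ÷ 1.63871×10⁻⁵ m³/in³ × 60 s/min = 4.57919 in³/min

4.58 in³/min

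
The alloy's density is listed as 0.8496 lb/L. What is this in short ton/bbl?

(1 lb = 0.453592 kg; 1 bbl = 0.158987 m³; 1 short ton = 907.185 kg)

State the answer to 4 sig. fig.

0.8496 lb/L × 0.453592 kg/lb ÷ 0.001 m³/L = 385.372 kg/m³
385.372 kg/m³ ÷ 907.185 kg/short ton × 0.158987 m³/bbl = 0.0675376 short ton/bbl

0.06754 short ton/bbl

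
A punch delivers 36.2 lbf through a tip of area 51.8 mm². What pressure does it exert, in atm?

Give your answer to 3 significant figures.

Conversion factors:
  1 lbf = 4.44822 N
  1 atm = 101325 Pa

36.2 lbf × 4.44822 = 161.026 N
51.8 mm² × 10⁻⁶ = 5.18×10⁻⁵ m²
P = F / A = 161.026 N / 5.18×10⁻⁵ m² = 3.10861×10⁶ Pa
3.10861×10⁶ Pa ÷ (101325 Pa/atm) = 30.6796 atm

30.7 atm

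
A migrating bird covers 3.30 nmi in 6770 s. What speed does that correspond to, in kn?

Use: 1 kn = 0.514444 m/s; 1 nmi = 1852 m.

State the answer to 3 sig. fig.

1.75 kn

3.30 nmi × 1852 → 6111.6 m
v = d / t = 6111.6 m / 6770 s = 0.902747 m/s
0.902747 m/s ÷ (0.514444 m/s/kn) = 1.7548 kn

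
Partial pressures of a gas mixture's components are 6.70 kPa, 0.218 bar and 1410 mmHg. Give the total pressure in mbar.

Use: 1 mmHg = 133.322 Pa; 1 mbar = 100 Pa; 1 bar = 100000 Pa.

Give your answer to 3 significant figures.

2160 mbar

6.70 kPa × 1000 = 6700 Pa
0.218 bar × 100000 = 21800 Pa
1410 mmHg × 133.322 = 187984 Pa
Total: 6700 + 21800 + 187984 = 216484 Pa
In mbar: 216484 / 100 = 2164.84 mbar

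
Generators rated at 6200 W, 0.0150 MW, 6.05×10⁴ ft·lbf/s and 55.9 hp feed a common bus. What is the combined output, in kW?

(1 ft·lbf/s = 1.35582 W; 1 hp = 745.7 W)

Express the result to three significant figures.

145 kW

6200 W (already W)
0.0150 MW × 1000000 = 15000 W
6.05×10⁴ ft·lbf/s × 1.35582 = 82027.1 W
55.9 hp × 745.7 = 41684.6 W
Combined: 6200 + 15000 + 82027.1 + 41684.6 = 144912 W
In kW: 144912 / 1000 = 144.912 kW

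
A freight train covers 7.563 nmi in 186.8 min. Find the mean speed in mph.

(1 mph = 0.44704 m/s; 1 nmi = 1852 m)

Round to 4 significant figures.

7.563 nmi × 1852 = 14006.7 m
186.8 min × 60 = 11208 s
v = d / t = 14006.7 m / 11208 s = 1.24971 m/s
1.24971 m/s ÷ (0.44704 m/s/mph) = 2.79552 mph

2.796 mph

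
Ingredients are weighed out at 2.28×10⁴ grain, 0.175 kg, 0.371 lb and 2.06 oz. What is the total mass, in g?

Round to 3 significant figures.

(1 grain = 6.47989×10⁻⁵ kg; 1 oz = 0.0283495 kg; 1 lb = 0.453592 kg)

2.28×10⁴ grain × 6.47989×10⁻⁵ = 1.47741 kg
0.175 kg (already kg)
0.371 lb × 0.453592 = 0.168283 kg
2.06 oz × 0.0283495 = 0.0584 kg
Combined: 1.47741 + 0.175 + 0.168283 + 0.0584 = 1.87909 kg
In g: 1.87909 / 0.001 = 1879.09 g

1880 g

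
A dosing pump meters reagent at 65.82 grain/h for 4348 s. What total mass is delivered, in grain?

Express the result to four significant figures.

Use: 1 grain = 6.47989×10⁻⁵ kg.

79.50 grain

65.82 grain/h → 1.18474×10⁻⁶ kg/s
m = ṁ × t = 1.18474×10⁻⁶ × 4348 = 0.00515125 kg
In grain: 0.00515125 / 6.47989×10⁻⁵ = 79.4959 grain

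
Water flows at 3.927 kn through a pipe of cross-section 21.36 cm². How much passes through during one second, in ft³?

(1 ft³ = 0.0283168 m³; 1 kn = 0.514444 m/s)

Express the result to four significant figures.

0.1524 ft³

3.927 kn × 0.514444 = 2.02022 m/s
21.36 cm² × 0.0001 = 0.002136 m²
V = v × A × t = 2.02022 m/s × 0.002136 m² × 1 s = 0.00431519 m³
0.00431519 m³ ÷ (0.0283168 m³/ft³) = 0.15239 ft³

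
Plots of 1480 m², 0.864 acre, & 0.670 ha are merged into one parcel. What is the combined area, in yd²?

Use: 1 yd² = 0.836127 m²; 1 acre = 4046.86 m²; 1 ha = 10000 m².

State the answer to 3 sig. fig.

1480 m² (already m²)
0.864 acre × 4046.86 → 3496.49 m²
0.670 ha × 10000 → 6700 m²
Total: 1480 + 3496.49 + 6700 = 11676.5 m²
In yd²: 11676.5 / 0.836127 = 13965 yd²

1.40×10⁴ yd²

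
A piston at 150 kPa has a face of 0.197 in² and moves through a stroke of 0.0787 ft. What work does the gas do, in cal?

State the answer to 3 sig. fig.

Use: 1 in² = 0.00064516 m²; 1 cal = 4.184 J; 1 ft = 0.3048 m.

0.109 cal

150 kPa → 150000 Pa
0.197 in² → 1.27097×10⁻⁴ m²
F = P × A = 150000 × 1.27097×10⁻⁴ = 19.0646 N
0.0787 ft → 0.0239878 m
W = F × d = 19.0646 × 0.0239878 = 0.457318 J
In cal: 0.457318 / 4.184 = 0.109302 cal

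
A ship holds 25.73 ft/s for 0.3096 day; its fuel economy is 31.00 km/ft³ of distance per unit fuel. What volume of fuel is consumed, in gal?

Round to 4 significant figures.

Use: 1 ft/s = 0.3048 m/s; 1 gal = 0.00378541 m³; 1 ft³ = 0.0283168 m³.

25.73 ft/s → 7.8425 m/s
0.3096 day → 26749.4 s
d = v × t = 7.8425 × 26749.4 = 209782 m
31.00 km/ft³ → 1.09476×10⁶ m/m³
V = d / (distance per unit fuel) = 209782 / 1.09476×10⁶ = 0.191624 m³
In gal: 0.191624 / 0.00378541 = 50.6217 gal

50.62 gal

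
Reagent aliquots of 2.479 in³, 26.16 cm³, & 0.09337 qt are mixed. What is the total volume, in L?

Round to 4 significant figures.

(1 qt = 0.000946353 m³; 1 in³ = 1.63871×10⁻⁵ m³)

2.479 in³ × 1.63871×10⁻⁵ = 4.06236×10⁻⁵ m³
26.16 cm³ × 10⁻⁶ = 2.616×10⁻⁵ m³
0.09337 qt × 0.000946353 = 8.8361×10⁻⁵ m³
Combined: 4.06236×10⁻⁵ + 2.616×10⁻⁵ + 8.8361×10⁻⁵ = 1.55145×10⁻⁴ m³
In L: 1.55145×10⁻⁴ / 0.001 = 0.155145 L

0.1551 L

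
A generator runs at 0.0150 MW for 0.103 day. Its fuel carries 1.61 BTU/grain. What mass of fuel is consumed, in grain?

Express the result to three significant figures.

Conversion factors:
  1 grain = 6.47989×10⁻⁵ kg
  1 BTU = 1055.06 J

0.0150 MW → 15000 W
0.103 day → 8899.2 s
E = P × t = 15000 × 8899.2 = 1.33488×10⁸ J
1.61 BTU/grain → 2.62141×10⁷ J/kg
m = E / e_s = 1.33488×10⁸ / 2.62141×10⁷ = 5.09222 kg
In grain: 5.09222 / 6.47989×10⁻⁵ = 78585 grain

7.86×10⁴ grain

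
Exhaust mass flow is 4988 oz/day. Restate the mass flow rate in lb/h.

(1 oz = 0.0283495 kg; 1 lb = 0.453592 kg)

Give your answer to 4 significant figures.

12.99 lb/h

4988 oz/day × 0.0283495 kg/oz ÷ 86400 s/day = 0.00163666 kg/s
0.00163666 kg/s ÷ 0.453592 kg/lb × 3600 s/h = 12.9896 lb/h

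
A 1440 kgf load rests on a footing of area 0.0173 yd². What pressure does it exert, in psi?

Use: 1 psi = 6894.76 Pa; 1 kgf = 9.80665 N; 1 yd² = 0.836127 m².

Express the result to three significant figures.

1440 kgf × 9.80665 = 14121.6 N
0.0173 yd² × 0.836127 = 0.014465 m²
P = F / A = 14121.6 N / 0.014465 m² = 976260 Pa
976260 Pa ÷ (6894.76 Pa/psi) = 141.594 psi

142 psi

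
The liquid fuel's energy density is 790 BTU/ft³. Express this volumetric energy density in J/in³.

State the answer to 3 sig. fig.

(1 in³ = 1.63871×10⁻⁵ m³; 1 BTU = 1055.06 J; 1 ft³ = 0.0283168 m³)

790 BTU/ft³ × 1055.06 J/BTU ÷ 0.0283168 m³/ft³ = 2.94347×10⁷ J/m³
2.94347×10⁷ J/m³ × 1.63871×10⁻⁵ m³/in³ = 482.349 J/in³

482 J/in³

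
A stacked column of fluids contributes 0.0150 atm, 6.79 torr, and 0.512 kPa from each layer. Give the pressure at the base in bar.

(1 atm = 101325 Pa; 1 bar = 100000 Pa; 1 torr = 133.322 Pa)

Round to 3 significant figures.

0.0294 bar

0.0150 atm × 101325 → 1519.88 Pa
6.79 torr × 133.322 → 905.256 Pa
0.512 kPa × 1000 → 512 Pa
Sum: 1519.88 + 905.256 + 512 = 2937.14 Pa
In bar: 2937.14 / 100000 = 0.0293714 bar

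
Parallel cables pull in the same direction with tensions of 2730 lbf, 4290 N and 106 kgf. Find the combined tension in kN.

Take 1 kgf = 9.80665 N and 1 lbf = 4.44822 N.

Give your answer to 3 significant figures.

2730 lbf × 4.44822 = 12143.6 N
4290 N (already N)
106 kgf × 9.80665 = 1039.5 N
Total: 12143.6 + 4290 + 1039.5 = 17473.1 N
In kN: 17473.1 / 1000 = 17.4731 kN

17.5 kN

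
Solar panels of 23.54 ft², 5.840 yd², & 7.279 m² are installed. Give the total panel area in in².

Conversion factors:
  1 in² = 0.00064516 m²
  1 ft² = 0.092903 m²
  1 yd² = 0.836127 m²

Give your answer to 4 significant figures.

23.54 ft² × 0.092903 → 2.18694 m²
5.840 yd² × 0.836127 → 4.88298 m²
7.279 m² (already m²)
Combined: 2.18694 + 4.88298 + 7.279 = 14.3489 m²
In in²: 14.3489 / 0.00064516 = 22240.8 in²

2.224×10⁴ in²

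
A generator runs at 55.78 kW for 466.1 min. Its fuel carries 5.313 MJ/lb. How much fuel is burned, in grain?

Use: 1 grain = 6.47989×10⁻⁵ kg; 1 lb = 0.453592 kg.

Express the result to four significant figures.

2.055×10⁶ grain

55.78 kW → 55780 W
466.1 min → 27966 s
E = P × t = 55780 × 27966 = 1.55994×10⁹ J
5.313 MJ/lb → 1.17132×10⁷ J/kg
m = E / e_s = 1.55994×10⁹ / 1.17132×10⁷ = 133.178 kg
In grain: 133.178 / 6.47989×10⁻⁵ = 2.05525×10⁶ grain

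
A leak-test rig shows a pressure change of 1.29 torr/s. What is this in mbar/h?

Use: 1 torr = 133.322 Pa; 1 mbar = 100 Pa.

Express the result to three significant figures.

6190 mbar/h

1.29 torr/s × 133.322 Pa/torr = 171.985 Pa/s
171.985 Pa/s ÷ 100 Pa/mbar × 3600 s/h = 6191.46 mbar/h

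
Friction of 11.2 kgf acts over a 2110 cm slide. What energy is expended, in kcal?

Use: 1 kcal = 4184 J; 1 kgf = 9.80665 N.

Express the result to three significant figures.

11.2 kgf × 9.80665 → 109.834 N
2110 cm × 0.01 → 21.1 m
W = F × d = 109.834 N × 21.1 m = 2317.5 J
2317.5 J ÷ (4184 J/kcal) = 0.553896 kcal

0.554 kcal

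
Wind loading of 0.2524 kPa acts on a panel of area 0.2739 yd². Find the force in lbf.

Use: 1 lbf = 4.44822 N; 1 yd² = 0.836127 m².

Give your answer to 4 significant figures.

12.99 lbf

0.2524 kPa × 1000 → 252.4 Pa
0.2739 yd² × 0.836127 → 0.229015 m²
F = P × A = 252.4 Pa × 0.229015 m² = 57.8034 N
57.8034 N ÷ (4.44822 N/lbf) = 12.9947 lbf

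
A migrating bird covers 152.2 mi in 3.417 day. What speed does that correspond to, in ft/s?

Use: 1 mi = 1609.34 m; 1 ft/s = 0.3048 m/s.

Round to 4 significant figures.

2.722 ft/s

152.2 mi × 1609.34 = 244942 m
3.417 day × 86400 = 295229 s
v = d / t = 244942 m / 295229 s = 0.829668 m/s
0.829668 m/s ÷ (0.3048 m/s/ft/s) = 2.72201 ft/s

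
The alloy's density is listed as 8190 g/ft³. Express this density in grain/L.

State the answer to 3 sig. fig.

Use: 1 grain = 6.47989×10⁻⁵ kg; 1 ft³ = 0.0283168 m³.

8190 g/ft³ × 0.001 kg/g ÷ 0.0283168 m³/ft³ = 289.228 kg/m³
289.228 kg/m³ ÷ 6.47989×10⁻⁵ kg/grain × 0.001 m³/L = 4463.47 grain/L

4460 grain/L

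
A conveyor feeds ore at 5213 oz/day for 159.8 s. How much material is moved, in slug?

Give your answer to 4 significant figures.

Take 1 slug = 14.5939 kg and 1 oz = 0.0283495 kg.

0.01873 slug

5213 oz/day → 0.00171049 kg/s
m = ṁ × t = 0.00171049 × 159.8 = 0.273336 kg
In slug: 0.273336 / 14.5939 = 0.0187295 slug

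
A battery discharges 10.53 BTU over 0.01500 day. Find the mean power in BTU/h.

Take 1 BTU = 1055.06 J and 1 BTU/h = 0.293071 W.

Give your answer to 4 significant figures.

29.25 BTU/h

10.53 BTU × 1055.06 → 11109.8 J
0.01500 day × 86400 → 1296 s
P = E / t = 11109.8 J / 1296 s = 8.57238 W
8.57238 W ÷ (0.293071 W/BTU/h) = 29.2502 BTU/h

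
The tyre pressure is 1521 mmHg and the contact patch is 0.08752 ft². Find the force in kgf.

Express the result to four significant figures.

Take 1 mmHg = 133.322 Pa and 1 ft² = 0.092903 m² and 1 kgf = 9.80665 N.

1521 mmHg × 133.322 → 202783 Pa
0.08752 ft² × 0.092903 → 0.00813087 m²
F = P × A = 202783 Pa × 0.00813087 m² = 1648.8 N
1648.8 N ÷ (9.80665 N/kgf) = 168.131 kgf

168.1 kgf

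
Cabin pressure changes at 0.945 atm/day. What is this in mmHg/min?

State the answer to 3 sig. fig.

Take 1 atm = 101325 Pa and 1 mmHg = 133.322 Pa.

0.945 atm/day × 101325 Pa/atm ÷ 86400 s/day = 1.10824 Pa/s
1.10824 Pa/s ÷ 133.322 Pa/mmHg × 60 s/min = 0.49875 mmHg/min

0.499 mmHg/min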